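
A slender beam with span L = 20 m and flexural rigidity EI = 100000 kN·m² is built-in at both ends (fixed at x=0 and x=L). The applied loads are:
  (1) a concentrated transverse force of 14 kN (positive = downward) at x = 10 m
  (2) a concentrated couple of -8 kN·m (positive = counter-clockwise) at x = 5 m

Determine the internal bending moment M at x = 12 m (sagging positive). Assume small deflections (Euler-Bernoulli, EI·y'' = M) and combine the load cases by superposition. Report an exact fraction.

Load 1 — point force P=14 kN at a=10 m (b=L-a=10):
  M_1 = Pa²(a+3b)(L-x)/L³ - Pa²b/L²  [x>a] = 14·10²·(10+3·10)·(20-12)/20³ - 14·10²·10/20² = 21 kN·m
Load 2 — applied couple M₀=-8 kN·m at a=5 m (b=L-a=15):
  M_2 = R_Ax - M_A - M₀  [x>a] with R_A=-9/20, M_A=3/2 = (-9/20)·12 - (3/2) - (-8) = 11/10 kN·m
Superposition: M = Σ M_i = 221/10 kN·m ≈ 22.100000 kN·m

M(12) = 221/10 kN·m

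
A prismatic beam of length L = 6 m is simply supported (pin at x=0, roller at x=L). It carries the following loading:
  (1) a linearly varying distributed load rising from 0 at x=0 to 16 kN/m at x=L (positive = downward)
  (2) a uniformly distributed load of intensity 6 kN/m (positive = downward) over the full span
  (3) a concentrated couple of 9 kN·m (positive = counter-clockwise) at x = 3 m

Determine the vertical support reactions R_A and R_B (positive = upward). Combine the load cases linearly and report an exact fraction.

Load 1 — triangular load w₀=16 kN/m (0→w₀ over full span):
  R_A = w₀L/6 = 16·6/6 = 16 kN
  R_B = w₀L/3 = 16·6/3 = 32 kN
Load 2 — uniform load w=6 kN/m over full span:
  R_A = wL/2 = 6·6/2 = 18 kN
  R_B = wL/2 = 6·6/2 = 18 kN
Load 3 — applied couple M₀=9 kN·m at a=3 m (b=L-a=3):
  R_A = M₀/L = 9/6 = 3/2 kN
  R_B = -M₀/L = -9/6 = -3/2 kN
Superposition: R_A = 71/2 kN, R_B = 97/2 kN

R_A = 71/2 kN, R_B = 97/2 kN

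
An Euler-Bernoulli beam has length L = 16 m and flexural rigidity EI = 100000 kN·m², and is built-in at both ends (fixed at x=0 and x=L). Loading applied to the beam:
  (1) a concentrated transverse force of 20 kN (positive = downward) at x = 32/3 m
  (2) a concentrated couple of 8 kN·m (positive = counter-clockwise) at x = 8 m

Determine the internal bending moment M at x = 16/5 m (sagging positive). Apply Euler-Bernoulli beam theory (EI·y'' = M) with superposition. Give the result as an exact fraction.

Load 1 — point force P=20 kN at a=32/3 m (b=L-a=16/3):
  M_1 = Pb²(3a+b)x/L³ - Pab²/L²  [x≤a] = 20·(16/3)²·(3·(32/3)+(16/3))·(16/5)/16³ - 20·(32/3)·(16/3)²/16² = -64/9 kN·m
Load 2 — applied couple M₀=8 kN·m at a=8 m (b=L-a=8):
  M_2 = R_Ax - M_A  [x≤a] with R_A=3/4, M_A=2 = (3/4)·(16/5) - 2 = 2/5 kN·m
Superposition: M = Σ M_i = -302/45 kN·m ≈ -6.711111 kN·m

M(16/5) = -302/45 kN·m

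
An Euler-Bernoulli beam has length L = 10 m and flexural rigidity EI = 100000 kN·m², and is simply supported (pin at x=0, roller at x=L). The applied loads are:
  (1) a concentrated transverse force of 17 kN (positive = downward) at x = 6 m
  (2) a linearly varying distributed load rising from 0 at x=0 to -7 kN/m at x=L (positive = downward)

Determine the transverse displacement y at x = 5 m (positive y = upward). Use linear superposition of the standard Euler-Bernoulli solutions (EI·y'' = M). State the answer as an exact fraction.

y(5) = 5827/4800000 m

Load 1 — point force P=17 kN at a=6 m (b=L-a=4):
  y_1 = -Pbx(L²-b²-x²)/(6LEI)  [x≤a] = -17·4·5·(10²-4²-5²)/(6·10·100000) = -1003/300000 m
Load 2 — triangular load w₀=-7 kN/m (0→w₀ over full span):
  y_2 = -w₀x(7L⁴-10L²x²+3x⁴)/(360LEI) = -(-7)·5·(7·10⁴-10·10²·5²+3·5⁴)/(360·10·100000) = 7/1536 m
Superposition: y = Σ y_i = 5827/4800000 m ≈ 0.001214 m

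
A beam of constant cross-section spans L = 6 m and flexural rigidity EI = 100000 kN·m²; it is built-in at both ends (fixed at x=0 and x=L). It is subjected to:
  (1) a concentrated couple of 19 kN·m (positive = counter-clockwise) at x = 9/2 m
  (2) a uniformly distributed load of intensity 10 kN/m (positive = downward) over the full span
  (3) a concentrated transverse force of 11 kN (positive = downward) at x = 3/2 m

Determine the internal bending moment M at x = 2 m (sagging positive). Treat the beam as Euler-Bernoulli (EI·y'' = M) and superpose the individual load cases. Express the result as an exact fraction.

Load 1 — applied couple M₀=19 kN·m at a=9/2 m (b=L-a=3/2):
  M_1 = R_Ax - M_A  [x≤a] with R_A=57/16, M_A=95/16 = (57/16)·2 - (95/16) = 19/16 kN·m
Load 2 — uniform load w=10 kN/m over full span:
  M_2 = wLx/2 - wL²/12 - wx²/2 = 10·6·2/2 - 10·6²/12 - 10·2²/2 = 10 kN·m
Load 3 — point force P=11 kN at a=3/2 m (b=L-a=9/2):
  M_3 = Pa²(a+3b)(L-x)/L³ - Pa²b/L²  [x>a] = 11·(3/2)²·((3/2)+3·(9/2))·(6-2)/6³ - 11·(3/2)²·(9/2)/6² = 121/32 kN·m
Superposition: M = Σ M_i = 479/32 kN·m ≈ 14.968750 kN·m

M(2) = 479/32 kN·m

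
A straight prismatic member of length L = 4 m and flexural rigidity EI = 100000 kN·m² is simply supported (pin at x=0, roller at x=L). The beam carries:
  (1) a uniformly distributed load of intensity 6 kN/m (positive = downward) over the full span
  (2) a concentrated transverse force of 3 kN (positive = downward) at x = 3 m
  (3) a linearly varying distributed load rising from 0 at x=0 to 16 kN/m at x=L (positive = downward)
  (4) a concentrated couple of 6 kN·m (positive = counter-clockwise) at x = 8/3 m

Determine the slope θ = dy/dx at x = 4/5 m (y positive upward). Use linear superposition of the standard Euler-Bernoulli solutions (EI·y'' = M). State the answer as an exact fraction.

θ(4/5) = -1487687/4500000000 rad

Load 1 — uniform load w=6 kN/m over full span:
  θ_1 = -w(L³-6Lx²+4x³)/(24EI) = -6·(4³-6·4·(4/5)²+4·(4/5)³)/(24·100000) = -99/781250 rad
Load 2 — point force P=3 kN at a=3 m (b=L-a=1):
  θ_2 = -Pb(L²-b²-3x²)/(6LEI)  [x≤a] = -3·1·(4²-1²-3·(4/5)²)/(6·4·100000) = -327/20000000 rad
Load 3 — triangular load w₀=16 kN/m (0→w₀ over full span):
  θ_3 = -w₀(7L⁴-30L²x²+15x⁴)/(360LEI) = -16·(7·4⁴-30·4²·(4/5)²+15·(4/5)⁴)/(360·4·100000) = -2912/17578125 rad
Load 4 — applied couple M₀=6 kN·m at a=8/3 m (b=L-a=4/3):
  θ_4 = (M₀x²/(2L)+C₁)/EI  [x≤a] with C₁=M₀(3b²-L²)/(6L)=-8/3 = (6·(4/5)²/(2·4)+(-8/3))/100000 = -41/1875000 rad
Superposition: θ = Σ θ_i = -1487687/4500000000 rad ≈ -0.000331 rad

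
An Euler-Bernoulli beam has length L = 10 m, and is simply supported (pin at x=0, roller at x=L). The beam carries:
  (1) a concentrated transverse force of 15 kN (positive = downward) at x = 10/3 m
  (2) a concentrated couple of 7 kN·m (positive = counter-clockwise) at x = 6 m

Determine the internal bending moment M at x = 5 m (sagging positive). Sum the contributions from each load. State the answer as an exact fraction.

Load 1 — point force P=15 kN at a=10/3 m (b=L-a=20/3):
  M_1 = Pa(L-x)/L  [x>a] = 15·(10/3)·(10-5)/10 = 25 kN·m
Load 2 — applied couple M₀=7 kN·m at a=6 m (b=L-a=4):
  M_2 = M₀x/L  [x≤a] = 7·5/10 = 7/2 kN·m
Superposition: M = Σ M_i = 57/2 kN·m ≈ 28.500000 kN·m

M(5) = 57/2 kN·m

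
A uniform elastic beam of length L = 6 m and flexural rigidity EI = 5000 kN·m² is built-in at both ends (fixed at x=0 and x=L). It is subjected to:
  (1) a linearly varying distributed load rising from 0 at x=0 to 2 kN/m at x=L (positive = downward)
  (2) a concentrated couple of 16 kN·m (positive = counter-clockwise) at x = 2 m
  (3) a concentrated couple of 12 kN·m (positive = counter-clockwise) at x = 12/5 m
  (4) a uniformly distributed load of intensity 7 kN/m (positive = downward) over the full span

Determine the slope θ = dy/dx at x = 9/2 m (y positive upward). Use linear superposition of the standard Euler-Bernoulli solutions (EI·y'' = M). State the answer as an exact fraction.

Load 1 — triangular load w₀=2 kN/m (0→w₀ over full span):
  θ_1 = -w₀(2x(L-x)(L-2x)(x+2L)+x²(L-x)²)/(120LEI) = -2·(2·(9/2)·(6-(9/2))·(6-2·(9/2))·((9/2)+2·6)+(9/2)²·(6-(9/2))²)/(120·6·5000) = 1107/3200000 rad
Load 2 — applied couple M₀=16 kN·m at a=2 m (b=L-a=4):
  θ_2 = (R_Ax²/2 - M_Ax - M₀(x-a))/EI  [x>a] with R_A=32/9, M_A=0 = ((32/9)·(9/2)²/2 - 0·(9/2) - 16·((9/2)-2))/5000 = -1/1250 rad
Load 3 — applied couple M₀=12 kN·m at a=12/5 m (b=L-a=18/5):
  θ_3 = (R_Ax²/2 - M_Ax - M₀(x-a))/EI  [x>a] with R_A=72/25, M_A=36/25 = ((72/25)·(9/2)²/2 - (36/25)·(9/2) - 12·((9/2)-(12/5)))/5000 = -63/125000 rad
Load 4 — uniform load w=7 kN/m over full span:
  θ_4 = -wx(L-x)(L-2x)/(12EI) = -7·(9/2)·(6-(9/2))·(6-2·(9/2))/(12·5000) = 189/80000 rad
Superposition: θ = Σ θ_i = 22471/16000000 rad ≈ 0.001404 rad

θ(9/2) = 22471/16000000 rad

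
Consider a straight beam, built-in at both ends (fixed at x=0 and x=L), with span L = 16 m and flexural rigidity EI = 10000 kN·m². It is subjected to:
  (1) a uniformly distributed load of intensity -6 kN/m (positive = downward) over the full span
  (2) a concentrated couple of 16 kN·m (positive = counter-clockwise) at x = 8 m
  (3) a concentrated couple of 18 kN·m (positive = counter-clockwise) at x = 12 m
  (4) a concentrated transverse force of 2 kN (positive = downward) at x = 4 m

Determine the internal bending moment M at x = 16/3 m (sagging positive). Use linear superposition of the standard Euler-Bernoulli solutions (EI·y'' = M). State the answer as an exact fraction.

Load 1 — uniform load w=-6 kN/m over full span:
  M_1 = wLx/2 - wL²/12 - wx²/2 = (-6)·16·(16/3)/2 - (-6)·16²/12 - (-6)·(16/3)²/2 = -128/3 kN·m
Load 2 — applied couple M₀=16 kN·m at a=8 m (b=L-a=8):
  M_2 = R_Ax - M_A  [x≤a] with R_A=3/2, M_A=4 = (3/2)·(16/3) - 4 = 4 kN·m
Load 3 — applied couple M₀=18 kN·m at a=12 m (b=L-a=4):
  M_3 = R_Ax - M_A  [x≤a] with R_A=81/64, M_A=45/8 = (81/64)·(16/3) - (45/8) = 9/8 kN·m
Load 4 — point force P=2 kN at a=4 m (b=L-a=12):
  M_4 = Pa²(a+3b)(L-x)/L³ - Pa²b/L²  [x>a] = 2·4²·(4+3·12)·(16-(16/3))/16³ - 2·4²·12/16² = 11/6 kN·m
Superposition: M = Σ M_i = -857/24 kN·m ≈ -35.708333 kN·m

M(16/3) = -857/24 kN·m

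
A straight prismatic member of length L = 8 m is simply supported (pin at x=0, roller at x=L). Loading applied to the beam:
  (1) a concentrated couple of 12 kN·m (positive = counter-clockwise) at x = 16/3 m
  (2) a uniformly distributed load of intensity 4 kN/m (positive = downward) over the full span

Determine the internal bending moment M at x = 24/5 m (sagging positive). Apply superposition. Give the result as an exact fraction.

M(24/5) = 948/25 kN·m

Load 1 — applied couple M₀=12 kN·m at a=16/3 m (b=L-a=8/3):
  M_1 = M₀x/L  [x≤a] = 12·(24/5)/8 = 36/5 kN·m
Load 2 — uniform load w=4 kN/m over full span:
  M_2 = wx(L-x)/2 = 4·(24/5)·(8-(24/5))/2 = 768/25 kN·m
Superposition: M = Σ M_i = 948/25 kN·m ≈ 37.920000 kN·m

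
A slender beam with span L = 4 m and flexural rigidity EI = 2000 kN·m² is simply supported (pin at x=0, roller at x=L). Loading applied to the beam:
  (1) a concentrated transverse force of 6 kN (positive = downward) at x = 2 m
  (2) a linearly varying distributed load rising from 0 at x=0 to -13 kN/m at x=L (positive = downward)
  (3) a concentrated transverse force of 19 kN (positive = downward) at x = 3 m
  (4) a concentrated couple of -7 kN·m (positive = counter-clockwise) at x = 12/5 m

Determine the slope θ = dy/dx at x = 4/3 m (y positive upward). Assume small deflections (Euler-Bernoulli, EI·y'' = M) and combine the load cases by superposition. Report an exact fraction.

θ(4/3) = -58949/97200000 rad

Load 1 — point force P=6 kN at a=2 m (b=L-a=2):
  θ_1 = -Pb(L²-b²-3x²)/(6LEI)  [x≤a] = -6·2·(4²-2²-3·(4/3)²)/(6·4·2000) = -1/600 rad
Load 2 — triangular load w₀=-13 kN/m (0→w₀ over full span):
  θ_2 = -w₀(7L⁴-30L²x²+15x⁴)/(360LEI) = -(-13)·(7·4⁴-30·4²·(4/3)²+15·(4/3)⁴)/(360·4·2000) = 676/151875 rad
Load 3 — point force P=19 kN at a=3 m (b=L-a=1):
  θ_3 = -Pb(L²-b²-3x²)/(6LEI)  [x≤a] = -19·1·(4²-1²-3·(4/3)²)/(6·4·2000) = -551/144000 rad
Load 4 — applied couple M₀=-7 kN·m at a=12/5 m (b=L-a=8/5):
  θ_4 = (M₀x²/(2L)+C₁)/EI  [x≤a] with C₁=M₀(3b²-L²)/(6L)=182/75 = ((-7)·(4/3)²/(2·4)+(182/75))/2000 = 49/112500 rad
Superposition: θ = Σ θ_i = -58949/97200000 rad ≈ -0.000606 rad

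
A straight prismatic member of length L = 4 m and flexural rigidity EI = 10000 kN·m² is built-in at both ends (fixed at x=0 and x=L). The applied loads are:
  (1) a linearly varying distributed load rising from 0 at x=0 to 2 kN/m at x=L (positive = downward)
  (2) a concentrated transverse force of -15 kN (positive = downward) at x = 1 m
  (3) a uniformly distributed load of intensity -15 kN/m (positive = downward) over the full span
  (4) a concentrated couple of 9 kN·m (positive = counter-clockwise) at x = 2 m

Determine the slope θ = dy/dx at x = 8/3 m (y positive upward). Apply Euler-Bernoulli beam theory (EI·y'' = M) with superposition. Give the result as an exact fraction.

θ(8/3) = -8777/12150000 rad

Load 1 — triangular load w₀=2 kN/m (0→w₀ over full span):
  θ_1 = -w₀(2x(L-x)(L-2x)(x+2L)+x²(L-x)²)/(120LEI) = -2·(2·(8/3)·(4-(8/3))·(4-2·(8/3))·((8/3)+2·4)+(8/3)²·(4-(8/3))²)/(120·4·10000) = 28/759375 rad
Load 2 — point force P=-15 kN at a=1 m (b=L-a=3):
  θ_2 = Pa²(L-x)(2bL-(3b+a)(L-x))/(2L³EI)  [x>a] = (-15)·1²·(4-(8/3))·(2·3·4-(3·3+1)·(4-(8/3)))/(2·4³·10000) = -1/6000 rad
Load 3 — uniform load w=-15 kN/m over full span:
  θ_3 = -wx(L-x)(L-2x)/(12EI) = -(-15)·(8/3)·(4-(8/3))·(4-2·(8/3))/(12·10000) = -2/3375 rad
Load 4 — applied couple M₀=9 kN·m at a=2 m (b=L-a=2):
  θ_4 = (R_Ax²/2 - M_Ax - M₀(x-a))/EI  [x>a] with R_A=27/8, M_A=9/4 = ((27/8)·(8/3)²/2 - (9/4)·(8/3) - 9·((8/3)-2))/10000 = 0 rad
Superposition: θ = Σ θ_i = -8777/12150000 rad ≈ -0.000722 rad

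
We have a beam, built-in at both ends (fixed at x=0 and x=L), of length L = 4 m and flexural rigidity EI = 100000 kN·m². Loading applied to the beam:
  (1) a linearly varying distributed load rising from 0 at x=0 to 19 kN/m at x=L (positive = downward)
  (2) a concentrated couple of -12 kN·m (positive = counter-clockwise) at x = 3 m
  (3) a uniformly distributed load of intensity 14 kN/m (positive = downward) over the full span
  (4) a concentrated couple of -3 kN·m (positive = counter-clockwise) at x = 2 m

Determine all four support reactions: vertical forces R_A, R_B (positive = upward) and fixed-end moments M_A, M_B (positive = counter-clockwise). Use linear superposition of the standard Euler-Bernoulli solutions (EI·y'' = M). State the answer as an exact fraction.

Load 1 — triangular load w₀=19 kN/m (0→w₀ over full span):
  R_A = 3w₀L/20 = 3·19·4/20 = 57/5 kN
  M_A = w₀L²/30 = 19·4²/30 = 152/15 kN·m
  R_B = 7w₀L/20 = 7·19·4/20 = 133/5 kN
  M_B = -w₀L²/20 = -19·4²/20 = -76/5 kN·m
Load 2 — applied couple M₀=-12 kN·m at a=3 m (b=L-a=1):
  R_A = 6M₀ab/L³ = 6·(-12)·3·1/4³ = -27/8 kN
  M_A = M₀b(2a-b)/L² = (-12)·1·(2·3-1)/4² = -15/4 kN·m
  R_B = -6M₀ab/L³ = -6·(-12)·3·1/4³ = 27/8 kN
  M_B = M₀a(2b-a)/L² = (-12)·3·(2·1-3)/4² = 9/4 kN·m
Load 3 — uniform load w=14 kN/m over full span:
  R_A = wL/2 = 14·4/2 = 28 kN
  M_A = wL²/12 = 14·4²/12 = 56/3 kN·m
  R_B = wL/2 = 14·4/2 = 28 kN
  M_B = -wL²/12 = -14·4²/12 = -56/3 kN·m
Load 4 — applied couple M₀=-3 kN·m at a=2 m (b=L-a=2):
  R_A = 6M₀ab/L³ = 6·(-3)·2·2/4³ = -9/8 kN
  M_A = M₀b(2a-b)/L² = (-3)·2·(2·2-2)/4² = -3/4 kN·m
  R_B = -6M₀ab/L³ = -6·(-3)·2·2/4³ = 9/8 kN
  M_B = M₀a(2b-a)/L² = (-3)·2·(2·2-2)/4² = -3/4 kN·m
Superposition: R_A = 349/10 kN, M_A = 243/10 kN·m, R_B = 591/10 kN, M_B = -971/30 kN·m

R_A = 349/10 kN, M_A = 243/10 kN·m, R_B = 591/10 kN, M_B = -971/30 kN·m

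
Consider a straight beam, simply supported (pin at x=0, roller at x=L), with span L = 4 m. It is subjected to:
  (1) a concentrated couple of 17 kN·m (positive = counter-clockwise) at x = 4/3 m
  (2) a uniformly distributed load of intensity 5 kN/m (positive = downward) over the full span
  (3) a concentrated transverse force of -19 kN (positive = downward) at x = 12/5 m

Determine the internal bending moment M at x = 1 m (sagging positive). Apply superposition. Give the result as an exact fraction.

M(1) = 83/20 kN·m

Load 1 — applied couple M₀=17 kN·m at a=4/3 m (b=L-a=8/3):
  M_1 = M₀x/L  [x≤a] = 17·1/4 = 17/4 kN·m
Load 2 — uniform load w=5 kN/m over full span:
  M_2 = wx(L-x)/2 = 5·1·(4-1)/2 = 15/2 kN·m
Load 3 — point force P=-19 kN at a=12/5 m (b=L-a=8/5):
  M_3 = Pbx/L  [x≤a] = (-19)·(8/5)·1/4 = -38/5 kN·m
Superposition: M = Σ M_i = 83/20 kN·m ≈ 4.150000 kN·m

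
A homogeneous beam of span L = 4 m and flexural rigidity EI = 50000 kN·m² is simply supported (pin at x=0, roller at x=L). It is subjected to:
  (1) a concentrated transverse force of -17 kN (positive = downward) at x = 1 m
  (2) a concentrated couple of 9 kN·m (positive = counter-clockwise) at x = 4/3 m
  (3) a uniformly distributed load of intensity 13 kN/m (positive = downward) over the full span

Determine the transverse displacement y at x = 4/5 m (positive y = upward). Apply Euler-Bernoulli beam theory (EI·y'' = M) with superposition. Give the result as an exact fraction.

y(4/5) = -49247/187500000 m

Load 1 — point force P=-17 kN at a=1 m (b=L-a=3):
  y_1 = -Pbx(L²-b²-x²)/(6LEI)  [x≤a] = -(-17)·3·(4/5)·(4²-3²-(4/5)²)/(6·4·50000) = 2703/12500000 m
Load 2 — applied couple M₀=9 kN·m at a=4/3 m (b=L-a=8/3):
  y_2 = (M₀x³/(6L)+C₁x)/EI  [x≤a] with C₁=M₀(3b²-L²)/(6L)=2 = (9·(4/5)³/(6·4)+2·(4/5))/50000 = 14/390625 m
Load 3 — uniform load w=13 kN/m over full span:
  y_3 = -wx(L³-2Lx²+x³)/(24EI) = -13·(4/5)·(4³-2·4·(4/5)²+(4/5)³)/(24·50000) = -3016/5859375 m
Superposition: y = Σ y_i = -49247/187500000 m ≈ -0.000263 m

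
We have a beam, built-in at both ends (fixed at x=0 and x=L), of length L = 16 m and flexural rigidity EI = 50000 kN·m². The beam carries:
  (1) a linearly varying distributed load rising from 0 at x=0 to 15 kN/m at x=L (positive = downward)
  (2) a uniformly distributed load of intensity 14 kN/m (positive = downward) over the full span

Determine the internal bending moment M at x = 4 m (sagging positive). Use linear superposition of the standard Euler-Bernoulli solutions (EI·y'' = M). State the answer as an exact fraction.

Load 1 — triangular load w₀=15 kN/m (0→w₀ over full span):
  M_1 = 3w₀Lx/20 - w₀L²/30 - w₀x³/(6L) = 3·15·16·4/20 - 15·16²/30 - 15·4³/(6·16) = 6 kN·m
Load 2 — uniform load w=14 kN/m over full span:
  M_2 = wLx/2 - wL²/12 - wx²/2 = 14·16·4/2 - 14·16²/12 - 14·4²/2 = 112/3 kN·m
Superposition: M = Σ M_i = 130/3 kN·m ≈ 43.333333 kN·m

M(4) = 130/3 kN·m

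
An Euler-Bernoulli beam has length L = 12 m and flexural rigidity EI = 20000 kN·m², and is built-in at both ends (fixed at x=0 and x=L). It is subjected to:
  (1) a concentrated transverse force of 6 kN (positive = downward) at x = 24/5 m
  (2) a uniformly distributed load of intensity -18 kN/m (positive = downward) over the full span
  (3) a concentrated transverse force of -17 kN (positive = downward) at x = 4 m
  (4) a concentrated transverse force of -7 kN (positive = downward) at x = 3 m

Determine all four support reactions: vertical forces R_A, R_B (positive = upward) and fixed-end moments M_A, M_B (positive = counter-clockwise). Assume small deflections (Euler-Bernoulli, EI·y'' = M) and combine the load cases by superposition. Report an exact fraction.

Load 1 — point force P=6 kN at a=24/5 m (b=L-a=36/5):
  R_A = Pb²(3a+b)/L³ = 6·(36/5)²·(3·(24/5)+(36/5))/12³ = 486/125 kN
  M_A = Pab²/L² = 6·(24/5)·(36/5)²/12² = 1296/125 kN·m
  R_B = Pa²(a+3b)/L³ = 6·(24/5)²·((24/5)+3·(36/5))/12³ = 264/125 kN
  M_B = -Pa²b/L² = -6·(24/5)²·(36/5)/12² = -864/125 kN·m
Load 2 — uniform load w=-18 kN/m over full span:
  R_A = wL/2 = (-18)·12/2 = -108 kN
  M_A = wL²/12 = (-18)·12²/12 = -216 kN·m
  R_B = wL/2 = (-18)·12/2 = -108 kN
  M_B = -wL²/12 = -(-18)·12²/12 = 216 kN·m
Load 3 — point force P=-17 kN at a=4 m (b=L-a=8):
  R_A = Pb²(3a+b)/L³ = (-17)·8²·(3·4+8)/12³ = -340/27 kN
  M_A = Pab²/L² = (-17)·4·8²/12² = -272/9 kN·m
  R_B = Pa²(a+3b)/L³ = (-17)·4²·(4+3·8)/12³ = -119/27 kN
  M_B = -Pa²b/L² = -(-17)·4²·8/12² = 136/9 kN·m
Load 4 — point force P=-7 kN at a=3 m (b=L-a=9):
  R_A = Pb²(3a+b)/L³ = (-7)·9²·(3·3+9)/12³ = -189/32 kN
  M_A = Pab²/L² = (-7)·3·9²/12² = -189/16 kN·m
  R_B = Pa²(a+3b)/L³ = (-7)·3²·(3+3·9)/12³ = -35/32 kN
  M_B = -Pa²b/L² = -(-7)·3²·9/12² = 63/16 kN·m
Superposition: R_A = -13241971/108000 kN, M_A = -4458001/18000 kN·m, R_B = -12030029/108000 kN, M_B = 4106459/18000 kN·m

R_A = -13241971/108000 kN, M_A = -4458001/18000 kN·m, R_B = -12030029/108000 kN, M_B = 4106459/18000 kN·m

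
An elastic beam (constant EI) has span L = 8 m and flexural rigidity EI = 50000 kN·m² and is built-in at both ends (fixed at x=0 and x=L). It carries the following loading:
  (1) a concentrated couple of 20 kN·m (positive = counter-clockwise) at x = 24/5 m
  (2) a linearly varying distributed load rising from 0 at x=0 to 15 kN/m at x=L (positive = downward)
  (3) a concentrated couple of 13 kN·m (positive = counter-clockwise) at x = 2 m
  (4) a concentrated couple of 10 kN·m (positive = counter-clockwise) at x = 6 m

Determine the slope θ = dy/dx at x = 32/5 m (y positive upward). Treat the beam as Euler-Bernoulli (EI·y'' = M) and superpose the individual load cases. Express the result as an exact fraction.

θ(32/5) = 267/390625 rad

Load 1 — applied couple M₀=20 kN·m at a=24/5 m (b=L-a=16/5):
  θ_1 = (R_Ax²/2 - M_Ax - M₀(x-a))/EI  [x>a] with R_A=18/5, M_A=32/5 = ((18/5)·(32/5)²/2 - (32/5)·(32/5) - 20·((32/5)-(24/5)))/50000 = 6/390625 rad
Load 2 — triangular load w₀=15 kN/m (0→w₀ over full span):
  θ_2 = -w₀(2x(L-x)(L-2x)(x+2L)+x²(L-x)²)/(120LEI) = -15·(2·(32/5)·(8-(32/5))·(8-2·(32/5))·((32/5)+2·8)+(32/5)²·(8-(32/5))²)/(120·8·50000) = 256/390625 rad
Load 3 — applied couple M₀=13 kN·m at a=2 m (b=L-a=6):
  θ_3 = (R_Ax²/2 - M_Ax - M₀(x-a))/EI  [x>a] with R_A=117/64, M_A=-39/16 = ((117/64)·(32/5)²/2 - (-39/16)·(32/5) - 13·((32/5)-2))/50000 = -13/156250 rad
Load 4 — applied couple M₀=10 kN·m at a=6 m (b=L-a=2):
  θ_4 = (R_Ax²/2 - M_Ax - M₀(x-a))/EI  [x>a] with R_A=45/32, M_A=25/8 = ((45/32)·(32/5)²/2 - (25/8)·(32/5) - 10·((32/5)-6))/50000 = 3/31250 rad
Superposition: θ = Σ θ_i = 267/390625 rad ≈ 0.000684 rad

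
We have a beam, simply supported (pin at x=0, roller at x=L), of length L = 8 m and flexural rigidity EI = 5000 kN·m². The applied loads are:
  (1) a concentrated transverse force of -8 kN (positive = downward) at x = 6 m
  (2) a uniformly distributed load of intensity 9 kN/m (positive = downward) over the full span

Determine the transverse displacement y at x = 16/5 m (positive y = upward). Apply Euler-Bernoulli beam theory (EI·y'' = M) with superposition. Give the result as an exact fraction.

y(16/5) = -94696/1171875 m

Load 1 — point force P=-8 kN at a=6 m (b=L-a=2):
  y_1 = -Pbx(L²-b²-x²)/(6LEI)  [x≤a] = -(-8)·2·(16/5)·(8²-2²-(16/5)²)/(6·8·5000) = 2488/234375 m
Load 2 — uniform load w=9 kN/m over full span:
  y_2 = -wx(L³-2Lx²+x³)/(24EI) = -9·(16/5)·(8³-2·8·(16/5)²+(16/5)³)/(24·5000) = -35712/390625 m
Superposition: y = Σ y_i = -94696/1171875 m ≈ -0.080807 m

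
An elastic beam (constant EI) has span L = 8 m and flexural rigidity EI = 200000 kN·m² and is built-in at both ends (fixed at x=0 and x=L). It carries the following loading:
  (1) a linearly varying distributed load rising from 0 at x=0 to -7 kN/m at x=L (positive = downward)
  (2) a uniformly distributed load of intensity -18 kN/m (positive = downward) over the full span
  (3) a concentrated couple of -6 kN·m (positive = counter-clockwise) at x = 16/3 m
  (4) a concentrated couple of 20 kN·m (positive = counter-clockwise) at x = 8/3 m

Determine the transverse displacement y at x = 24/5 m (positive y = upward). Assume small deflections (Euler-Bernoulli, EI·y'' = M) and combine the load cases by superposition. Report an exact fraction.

y(24/5) = 512549/439453125 m

Load 1 — triangular load w₀=-7 kN/m (0→w₀ over full span):
  y_1 = -w₀x²(L-x)²(x+2L)/(120LEI) = -(-7)·(24/5)²·(8-(24/5))²·((24/5)+2·8)/(120·8·200000) = 8736/48828125 m
Load 2 — uniform load w=-18 kN/m over full span:
  y_2 = -wx²(L-x)²/(24EI) = -(-18)·(24/5)²·(8-(24/5))²/(24·200000) = 1728/1953125 m
Load 3 — applied couple M₀=-6 kN·m at a=16/3 m (b=L-a=8/3):
  y_3 = (R_Ax³/6 - M_Ax²/2)/EI  [x≤a] with R_A=-1, M_A=-2 = ((-1)·(24/5)³/6 - (-2)·(24/5)²/2)/200000 = 9/390625 m
Load 4 — applied couple M₀=20 kN·m at a=8/3 m (b=L-a=16/3):
  y_4 = (R_Ax³/6 - M_Ax²/2 - M₀(x-a)²/2)/EI  [x>a] with R_A=10/3, M_A=0 = ((10/3)·(24/5)³/6 - 0·(24/5)²/2 - 20·((24/5)-(8/3))²/2)/200000 = 56/703125 m
Superposition: y = Σ y_i = 512549/439453125 m ≈ 0.001166 m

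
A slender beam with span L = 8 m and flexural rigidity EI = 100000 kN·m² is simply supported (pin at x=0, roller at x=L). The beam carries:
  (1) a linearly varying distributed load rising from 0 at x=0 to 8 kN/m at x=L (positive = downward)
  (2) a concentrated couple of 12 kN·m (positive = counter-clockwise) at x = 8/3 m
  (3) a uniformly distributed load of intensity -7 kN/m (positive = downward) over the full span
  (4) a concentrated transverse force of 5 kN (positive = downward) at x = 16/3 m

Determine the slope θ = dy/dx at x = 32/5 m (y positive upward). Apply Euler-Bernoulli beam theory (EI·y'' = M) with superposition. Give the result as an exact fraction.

θ(32/5) = -134879/316406250 rad

Load 1 — triangular load w₀=8 kN/m (0→w₀ over full span):
  θ_1 = -w₀(7L⁴-30L²x²+15x⁴)/(360LEI) = -8·(7·8⁴-30·8²·(32/5)²+15·(32/5)⁴)/(360·8·100000) = 12112/17578125 rad
Load 2 — applied couple M₀=12 kN·m at a=8/3 m (b=L-a=16/3):
  θ_2 = (M₀x²/(2L)-M₀(x-a)+C₁)/EI  [x>a] with C₁=M₀(3b²-L²)/(6L)=16/3 = (12·(32/5)²/(2·8)-12·((32/5)-(8/3))+(16/3))/100000 = -41/468750 rad
Load 3 — uniform load w=-7 kN/m over full span:
  θ_3 = -w(L³-6Lx²+4x³)/(24EI) = -(-7)·(8³-6·8·(32/5)²+4·(32/5)³)/(24·100000) = -462/390625 rad
Load 4 — point force P=5 kN at a=16/3 m (b=L-a=8/3):
  θ_4 = -Pa(2L²-6Lx+3x²+a²)/(6LEI)  [x>a] = -5·(16/3)·(2·8²-6·8·(32/5)+3·(32/5)²+(16/3)²)/(6·8·100000) = 196/1265625 rad
Superposition: θ = Σ θ_i = -134879/316406250 rad ≈ -0.000426 rad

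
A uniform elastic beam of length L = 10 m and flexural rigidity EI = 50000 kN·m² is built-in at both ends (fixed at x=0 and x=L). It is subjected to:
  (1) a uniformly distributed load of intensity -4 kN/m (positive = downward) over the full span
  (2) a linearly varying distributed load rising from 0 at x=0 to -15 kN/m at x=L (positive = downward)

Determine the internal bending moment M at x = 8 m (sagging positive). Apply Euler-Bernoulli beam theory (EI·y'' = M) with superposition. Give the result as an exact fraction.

M(8) = -2/3 kN·m

Load 1 — uniform load w=-4 kN/m over full span:
  M_1 = wLx/2 - wL²/12 - wx²/2 = (-4)·10·8/2 - (-4)·10²/12 - (-4)·8²/2 = 4/3 kN·m
Load 2 — triangular load w₀=-15 kN/m (0→w₀ over full span):
  M_2 = 3w₀Lx/20 - w₀L²/30 - w₀x³/(6L) = 3·(-15)·10·8/20 - (-15)·10²/30 - (-15)·8³/(6·10) = -2 kN·m
Superposition: M = Σ M_i = -2/3 kN·m ≈ -0.666667 kN·m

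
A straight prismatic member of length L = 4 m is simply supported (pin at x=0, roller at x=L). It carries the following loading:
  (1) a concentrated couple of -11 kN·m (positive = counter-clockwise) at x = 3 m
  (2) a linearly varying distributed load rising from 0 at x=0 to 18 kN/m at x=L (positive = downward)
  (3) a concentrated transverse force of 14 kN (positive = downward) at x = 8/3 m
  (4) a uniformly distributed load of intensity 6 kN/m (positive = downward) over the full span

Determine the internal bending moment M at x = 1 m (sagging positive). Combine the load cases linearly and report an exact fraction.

M(1) = 133/6 kN·m

Load 1 — applied couple M₀=-11 kN·m at a=3 m (b=L-a=1):
  M_1 = M₀x/L  [x≤a] = (-11)·1/4 = -11/4 kN·m
Load 2 — triangular load w₀=18 kN/m (0→w₀ over full span):
  M_2 = w₀Lx/6 - w₀x³/(6L) = 18·4·1/6 - 18·1³/(6·4) = 45/4 kN·m
Load 3 — point force P=14 kN at a=8/3 m (b=L-a=4/3):
  M_3 = Pbx/L  [x≤a] = 14·(4/3)·1/4 = 14/3 kN·m
Load 4 — uniform load w=6 kN/m over full span:
  M_4 = wx(L-x)/2 = 6·1·(4-1)/2 = 9 kN·m
Superposition: M = Σ M_i = 133/6 kN·m ≈ 22.166667 kN·m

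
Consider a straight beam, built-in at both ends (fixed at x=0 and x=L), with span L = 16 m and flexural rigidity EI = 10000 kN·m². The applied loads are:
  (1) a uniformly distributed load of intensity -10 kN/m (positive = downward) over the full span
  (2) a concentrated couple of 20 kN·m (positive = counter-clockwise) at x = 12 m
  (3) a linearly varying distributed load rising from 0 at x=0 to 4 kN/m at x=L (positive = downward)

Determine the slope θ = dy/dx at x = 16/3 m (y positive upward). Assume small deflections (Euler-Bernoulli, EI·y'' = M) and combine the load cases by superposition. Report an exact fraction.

Load 1 — uniform load w=-10 kN/m over full span:
  θ_1 = -wx(L-x)(L-2x)/(12EI) = -(-10)·(16/3)·(16-(16/3))·(16-2·(16/3))/(12·10000) = 256/10125 rad
Load 2 — applied couple M₀=20 kN·m at a=12 m (b=L-a=4):
  θ_2 = (R_Ax²/2 - M_Ax)/EI  [x≤a] with R_A=45/32, M_A=25/4 = ((45/32)·(16/3)²/2 - (25/4)·(16/3))/10000 = -1/750 rad
Load 3 — triangular load w₀=4 kN/m (0→w₀ over full span):
  θ_3 = -w₀(2x(L-x)(L-2x)(x+2L)+x²(L-x)²)/(120LEI) = -4·(2·(16/3)·(16-(16/3))·(16-2·(16/3))·((16/3)+2·16)+(16/3)²·(16-(16/3))²)/(120·16·10000) = -4096/759375 rad
Superposition: θ = Σ θ_i = 28183/1518750 rad ≈ 0.018557 rad

θ(16/3) = 28183/1518750 rad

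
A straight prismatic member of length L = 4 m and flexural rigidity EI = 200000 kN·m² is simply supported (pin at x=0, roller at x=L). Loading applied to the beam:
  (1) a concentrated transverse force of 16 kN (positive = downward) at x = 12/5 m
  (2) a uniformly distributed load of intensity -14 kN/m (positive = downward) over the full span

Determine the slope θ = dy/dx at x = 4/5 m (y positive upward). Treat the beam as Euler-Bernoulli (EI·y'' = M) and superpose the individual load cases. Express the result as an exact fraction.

Load 1 — point force P=16 kN at a=12/5 m (b=L-a=8/5):
  θ_1 = -Pb(L²-b²-3x²)/(6LEI)  [x≤a] = -16·(8/5)·(4²-(8/5)²-3·(4/5)²)/(6·4·200000) = -24/390625 rad
Load 2 — uniform load w=-14 kN/m over full span:
  θ_2 = -w(L³-6Lx²+4x³)/(24EI) = -(-14)·(4³-6·4·(4/5)²+4·(4/5)³)/(24·200000) = 231/1562500 rad
Superposition: θ = Σ θ_i = 27/312500 rad ≈ 0.000086 rad

θ(4/5) = 27/312500 rad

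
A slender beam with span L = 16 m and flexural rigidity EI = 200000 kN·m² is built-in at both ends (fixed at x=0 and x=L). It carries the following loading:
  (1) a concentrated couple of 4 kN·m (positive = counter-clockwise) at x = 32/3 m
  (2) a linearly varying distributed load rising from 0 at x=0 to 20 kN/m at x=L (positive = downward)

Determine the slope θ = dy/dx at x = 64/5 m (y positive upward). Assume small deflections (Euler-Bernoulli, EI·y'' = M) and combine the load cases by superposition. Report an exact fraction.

θ(64/5) = 686/390625 rad

Load 1 — applied couple M₀=4 kN·m at a=32/3 m (b=L-a=16/3):
  θ_1 = (R_Ax²/2 - M_Ax - M₀(x-a))/EI  [x>a] with R_A=1/3, M_A=4/3 = ((1/3)·(64/5)²/2 - (4/3)·(64/5) - 4·((64/5)-(32/3)))/200000 = 2/234375 rad
Load 2 — triangular load w₀=20 kN/m (0→w₀ over full span):
  θ_2 = -w₀(2x(L-x)(L-2x)(x+2L)+x²(L-x)²)/(120LEI) = -20·(2·(64/5)·(16-(64/5))·(16-2·(64/5))·((64/5)+2·16)+(64/5)²·(16-(64/5))²)/(120·16·200000) = 2048/1171875 rad
Superposition: θ = Σ θ_i = 686/390625 rad ≈ 0.001756 rad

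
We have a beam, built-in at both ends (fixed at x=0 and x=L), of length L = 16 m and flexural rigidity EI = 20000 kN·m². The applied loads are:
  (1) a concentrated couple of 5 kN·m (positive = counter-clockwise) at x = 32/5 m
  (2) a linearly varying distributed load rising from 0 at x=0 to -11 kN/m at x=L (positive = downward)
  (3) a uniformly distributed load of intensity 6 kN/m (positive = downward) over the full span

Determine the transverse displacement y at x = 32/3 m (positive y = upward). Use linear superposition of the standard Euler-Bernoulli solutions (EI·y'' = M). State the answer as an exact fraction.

Load 1 — applied couple M₀=5 kN·m at a=32/5 m (b=L-a=48/5):
  y_1 = (R_Ax³/6 - M_Ax²/2 - M₀(x-a)²/2)/EI  [x>a] with R_A=9/20, M_A=3/5 = ((9/20)·(32/3)³/6 - (3/5)·(32/3)²/2 - 5·((32/3)-(32/5))²/2)/20000 = 16/28125 m
Load 2 — triangular load w₀=-11 kN/m (0→w₀ over full span):
  y_2 = -w₀x²(L-x)²(x+2L)/(120LEI) = -(-11)·(32/3)²·(16-(32/3))²·((32/3)+2·16)/(120·16·20000) = 90112/2278125 m
Load 3 — uniform load w=6 kN/m over full span:
  y_3 = -wx²(L-x)²/(24EI) = -6·(32/3)²·(16-(32/3))²/(24·20000) = -2048/50625 m
Superposition: y = Σ y_i = -752/2278125 m ≈ -0.000330 m

y(32/3) = -752/2278125 m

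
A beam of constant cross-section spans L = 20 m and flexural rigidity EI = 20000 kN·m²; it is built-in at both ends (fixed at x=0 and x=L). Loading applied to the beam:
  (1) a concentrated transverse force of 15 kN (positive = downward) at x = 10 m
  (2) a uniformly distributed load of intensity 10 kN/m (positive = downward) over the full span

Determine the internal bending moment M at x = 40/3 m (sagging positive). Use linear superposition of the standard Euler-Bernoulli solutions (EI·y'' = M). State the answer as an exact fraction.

Load 1 — point force P=15 kN at a=10 m (b=L-a=10):
  M_1 = Pa²(a+3b)(L-x)/L³ - Pa²b/L²  [x>a] = 15·10²·(10+3·10)·(20-(40/3))/20³ - 15·10²·10/20² = 25/2 kN·m
Load 2 — uniform load w=10 kN/m over full span:
  M_2 = wLx/2 - wL²/12 - wx²/2 = 10·20·(40/3)/2 - 10·20²/12 - 10·(40/3)²/2 = 1000/9 kN·m
Superposition: M = Σ M_i = 2225/18 kN·m ≈ 123.611111 kN·m

M(40/3) = 2225/18 kN·m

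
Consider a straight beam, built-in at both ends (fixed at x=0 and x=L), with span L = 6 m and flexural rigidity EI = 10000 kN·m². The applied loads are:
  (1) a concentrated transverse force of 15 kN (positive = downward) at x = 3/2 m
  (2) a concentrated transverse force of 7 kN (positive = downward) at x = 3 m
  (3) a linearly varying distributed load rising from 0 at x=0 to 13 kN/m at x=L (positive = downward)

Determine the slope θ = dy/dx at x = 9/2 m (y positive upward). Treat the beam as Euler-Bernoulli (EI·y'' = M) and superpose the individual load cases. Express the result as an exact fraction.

Load 1 — point force P=15 kN at a=3/2 m (b=L-a=9/2):
  θ_1 = Pa²(L-x)(2bL-(3b+a)(L-x))/(2L³EI)  [x>a] = 15·(3/2)²·(6-(9/2))·(2·(9/2)·6-(3·(9/2)+(3/2))·(6-(9/2)))/(2·6³·10000) = 189/512000 rad
Load 2 — point force P=7 kN at a=3 m (b=L-a=3):
  θ_2 = Pa²(L-x)(2bL-(3b+a)(L-x))/(2L³EI)  [x>a] = 7·3²·(6-(9/2))·(2·3·6-(3·3+3)·(6-(9/2)))/(2·6³·10000) = 63/160000 rad
Load 3 — triangular load w₀=13 kN/m (0→w₀ over full span):
  θ_3 = -w₀(2x(L-x)(L-2x)(x+2L)+x²(L-x)²)/(120LEI) = -13·(2·(9/2)·(6-(9/2))·(6-2·(9/2))·((9/2)+2·6)+(9/2)²·(6-(9/2))²)/(120·6·10000) = 14391/12800000 rad
Superposition: θ = Σ θ_i = 6039/3200000 rad ≈ 0.001887 rad

θ(9/2) = 6039/3200000 rad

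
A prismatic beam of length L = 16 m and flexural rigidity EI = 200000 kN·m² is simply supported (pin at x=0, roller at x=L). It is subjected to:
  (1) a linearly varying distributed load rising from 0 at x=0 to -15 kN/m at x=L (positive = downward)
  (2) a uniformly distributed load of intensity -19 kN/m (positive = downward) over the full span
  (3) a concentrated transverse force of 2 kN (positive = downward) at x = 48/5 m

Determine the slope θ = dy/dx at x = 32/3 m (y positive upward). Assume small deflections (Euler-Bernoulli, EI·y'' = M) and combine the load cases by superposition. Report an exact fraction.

θ(32/3) = -335516/31640625 rad

Load 1 — triangular load w₀=-15 kN/m (0→w₀ over full span):
  θ_1 = -w₀(7L⁴-30L²x²+15x⁴)/(360LEI) = -(-15)·(7·16⁴-30·16²·(32/3)²+15·(32/3)⁴)/(360·16·200000) = -728/253125 rad
Load 2 — uniform load w=-19 kN/m over full span:
  θ_2 = -w(L³-6Lx²+4x³)/(24EI) = -(-19)·(16³-6·16·(32/3)²+4·(32/3)³)/(24·200000) = -1976/253125 rad
Load 3 — point force P=2 kN at a=48/5 m (b=L-a=32/5):
  θ_3 = -Pa(2L²-6Lx+3x²+a²)/(6LEI)  [x>a] = -2·(48/5)·(2·16²-6·16·(32/3)+3·(32/3)²+(48/5)²)/(6·16·200000) = 92/1171875 rad
Superposition: θ = Σ θ_i = -335516/31640625 rad ≈ -0.010604 rad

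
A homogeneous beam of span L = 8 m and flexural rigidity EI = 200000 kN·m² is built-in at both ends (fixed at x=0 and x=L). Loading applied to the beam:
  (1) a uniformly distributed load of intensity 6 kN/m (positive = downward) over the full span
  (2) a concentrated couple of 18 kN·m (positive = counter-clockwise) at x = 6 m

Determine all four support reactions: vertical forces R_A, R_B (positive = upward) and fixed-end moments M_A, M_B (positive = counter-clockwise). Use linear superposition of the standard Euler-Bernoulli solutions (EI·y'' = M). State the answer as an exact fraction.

Load 1 — uniform load w=6 kN/m over full span:
  R_A = wL/2 = 6·8/2 = 24 kN
  M_A = wL²/12 = 6·8²/12 = 32 kN·m
  R_B = wL/2 = 6·8/2 = 24 kN
  M_B = -wL²/12 = -6·8²/12 = -32 kN·m
Load 2 — applied couple M₀=18 kN·m at a=6 m (b=L-a=2):
  R_A = 6M₀ab/L³ = 6·18·6·2/8³ = 81/32 kN
  M_A = M₀b(2a-b)/L² = 18·2·(2·6-2)/8² = 45/8 kN·m
  R_B = -6M₀ab/L³ = -6·18·6·2/8³ = -81/32 kN
  M_B = M₀a(2b-a)/L² = 18·6·(2·2-6)/8² = -27/8 kN·m
Superposition: R_A = 849/32 kN, M_A = 301/8 kN·m, R_B = 687/32 kN, M_B = -283/8 kN·m

R_A = 849/32 kN, M_A = 301/8 kN·m, R_B = 687/32 kN, M_B = -283/8 kN·m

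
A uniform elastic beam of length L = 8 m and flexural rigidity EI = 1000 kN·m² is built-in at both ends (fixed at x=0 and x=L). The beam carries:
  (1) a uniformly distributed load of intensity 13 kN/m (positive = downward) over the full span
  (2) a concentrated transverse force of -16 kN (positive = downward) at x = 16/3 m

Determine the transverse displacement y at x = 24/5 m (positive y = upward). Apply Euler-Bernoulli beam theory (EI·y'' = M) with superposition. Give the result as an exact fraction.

y(24/5) = -7424/78125 m

Load 1 — uniform load w=13 kN/m over full span:
  y_1 = -wx²(L-x)²/(24EI) = -13·(24/5)²·(8-(24/5))²/(24·1000) = -9984/78125 m
Load 2 — point force P=-16 kN at a=16/3 m (b=L-a=8/3):
  y_2 = -Pb²x²(3aL-(3a+b)x)/(6L³EI)  [x≤a] = -(-16)·(8/3)²·(24/5)²·(3·(16/3)·8-(3·(16/3)+(8/3))·(24/5))/(6·8³·1000) = 512/15625 m
Superposition: y = Σ y_i = -7424/78125 m ≈ -0.095027 m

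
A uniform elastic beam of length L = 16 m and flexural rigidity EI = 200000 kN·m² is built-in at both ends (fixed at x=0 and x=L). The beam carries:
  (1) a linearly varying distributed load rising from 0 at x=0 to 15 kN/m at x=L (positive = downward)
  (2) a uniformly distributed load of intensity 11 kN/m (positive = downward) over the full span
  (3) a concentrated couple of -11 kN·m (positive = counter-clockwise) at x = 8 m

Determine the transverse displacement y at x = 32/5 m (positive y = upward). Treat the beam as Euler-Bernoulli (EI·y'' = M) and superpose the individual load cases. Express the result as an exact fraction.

Load 1 — triangular load w₀=15 kN/m (0→w₀ over full span):
  y_1 = -w₀x²(L-x)²(x+2L)/(120LEI) = -15·(32/5)²·(16-(32/5))²·((32/5)+2·16)/(120·16·200000) = -55296/9765625 m
Load 2 — uniform load w=11 kN/m over full span:
  y_2 = -wx²(L-x)²/(24EI) = -11·(32/5)²·(16-(32/5))²/(24·200000) = -16896/1953125 m
Load 3 — applied couple M₀=-11 kN·m at a=8 m (b=L-a=8):
  y_3 = (R_Ax³/6 - M_Ax²/2)/EI  [x≤a] with R_A=-33/32, M_A=-11/4 = ((-33/32)·(32/5)³/6 - (-11/4)·(32/5)²/2)/200000 = 22/390625 m
Superposition: y = Σ y_i = -139226/9765625 m ≈ -0.014257 m

y(32/5) = -139226/9765625 m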